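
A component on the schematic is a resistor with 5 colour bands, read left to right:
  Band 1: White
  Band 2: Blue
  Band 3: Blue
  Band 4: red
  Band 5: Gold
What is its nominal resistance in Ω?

White → 9 (first significant figure)
Blue → 6 (second significant figure)
Blue → 6 (third significant figure)
Red → ×10^2 multiplier
966 × 100 = 96600 Ω

96600 Ω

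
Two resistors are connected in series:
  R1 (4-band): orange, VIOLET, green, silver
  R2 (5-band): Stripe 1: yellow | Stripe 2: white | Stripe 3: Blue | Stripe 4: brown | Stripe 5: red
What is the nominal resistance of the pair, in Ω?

R1: orange, violet → 37; green ×10^5 → 3700000 Ω.
R2: yellow, white, blue → 496; brown ×10 → 4960 Ω.
Series: 3700000 + 4960 = 3704960 Ω.

3704960 Ω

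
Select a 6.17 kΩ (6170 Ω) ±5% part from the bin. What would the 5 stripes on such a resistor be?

6170 Ω = 617 × 10^1.
6 → blue
1 → brown
7 → violet
Multiplier 10^1 → brown.
±5% tolerance → gold.

blue, brown, violet, brown, gold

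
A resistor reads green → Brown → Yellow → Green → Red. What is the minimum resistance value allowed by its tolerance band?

Green → 5 (first significant figure)
Brown → 1 (second significant figure)
Yellow → 4 (third significant figure)
Green → ×10^5 multiplier
Red → ±2% tolerance
514 × 100000 = 51400000 Ω
Minimum = 51400000 × (1 − 2/100) = 50372000 Ω.

50372000 Ω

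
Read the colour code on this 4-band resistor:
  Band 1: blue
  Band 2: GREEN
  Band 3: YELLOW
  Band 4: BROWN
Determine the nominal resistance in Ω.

Blue → 6 (first significant figure)
Green → 5 (second significant figure)
Yellow → ×10^4 multiplier
65 × 10000 = 650000 Ω

650000 Ω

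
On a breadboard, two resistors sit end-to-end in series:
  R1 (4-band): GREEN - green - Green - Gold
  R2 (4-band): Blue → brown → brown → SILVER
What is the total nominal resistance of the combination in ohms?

R1: green, green → 55; green ×10^5 → 5500000 Ω.
R2: blue, brown → 61; brown ×10 → 610 Ω.
Series: 5500000 + 610 = 5500610 Ω.

5500610 Ω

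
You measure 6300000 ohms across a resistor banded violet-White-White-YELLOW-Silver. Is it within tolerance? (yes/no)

no

Violet → 7 (first significant figure)
White → 9 (second significant figure)
White → 9 (third significant figure)
Yellow → ×10^4 multiplier
Silver → ±10% tolerance
799 × 10000 = 7990000 Ω
Allowed range: 7191000 Ω to 8789000 Ω.
6300000 ohms lies outside that range.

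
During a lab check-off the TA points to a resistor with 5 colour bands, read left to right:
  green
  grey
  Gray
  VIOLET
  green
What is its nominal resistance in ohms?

5880000000 Ω

Green → 5 (first significant figure)
Grey → 8 (second significant figure)
Grey → 8 (third significant figure)
Violet → ×10^7 multiplier
588 × 10000000 = 5880000000 Ω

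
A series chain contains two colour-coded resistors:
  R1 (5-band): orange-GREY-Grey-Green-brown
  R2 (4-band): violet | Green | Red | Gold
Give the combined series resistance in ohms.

R1: orange, grey, grey → 388; green ×10^5 → 38800000 Ω.
R2: violet, green → 75; red ×10^2 → 7500 Ω.
Series: 38800000 + 7500 = 38807500 Ω.

38807500 Ω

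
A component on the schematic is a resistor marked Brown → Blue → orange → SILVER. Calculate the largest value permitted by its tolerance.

17600 Ω

Brown → 1 (first significant figure)
Blue → 6 (second significant figure)
Orange → ×10^3 multiplier
Silver → ±10% tolerance
16 × 1000 = 16000 Ω
Largest = 16000 × (1 + 10/100) = 17600 Ω.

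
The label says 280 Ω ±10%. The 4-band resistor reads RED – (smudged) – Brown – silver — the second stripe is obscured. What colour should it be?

grey

280 Ω = 28 × 10^1.
The second band gives digit 8 of the significand, and 8 is grey.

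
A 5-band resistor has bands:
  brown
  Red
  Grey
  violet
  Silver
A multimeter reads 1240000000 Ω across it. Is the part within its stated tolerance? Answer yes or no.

yes

Brown → 1 (first significant figure)
Red → 2 (second significant figure)
Grey → 8 (third significant figure)
Violet → ×10^7 multiplier
Silver → ±10% tolerance
128 × 10000000 = 1280000000 Ω
Allowed range: 1152000000 Ω to 1408000000 Ω.
1240000000 Ω lies inside that range.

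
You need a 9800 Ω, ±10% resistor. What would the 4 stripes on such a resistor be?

9800 Ω = 98 × 10^2.
9 → white
8 → grey
Multiplier 10^2 → red.
±10% tolerance → silver.

white, grey, red, silver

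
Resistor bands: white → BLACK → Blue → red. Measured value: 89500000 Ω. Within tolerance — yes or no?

yes

White → 9 (first significant figure)
Black → 0 (second significant figure)
Blue → ×10^6 multiplier
Red → ±2% tolerance
90 × 1000000 = 90000000 Ω
Allowed range: 88200000 Ω to 91800000 Ω.
89500000 Ω lies inside that range.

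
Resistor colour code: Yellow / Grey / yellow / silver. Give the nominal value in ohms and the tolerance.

Yellow → 4 (first significant figure)
Grey → 8 (second significant figure)
Yellow → ×10^4 multiplier
Silver → ±10% tolerance
48 × 10000 = 480000 Ω

480000 Ω ±10%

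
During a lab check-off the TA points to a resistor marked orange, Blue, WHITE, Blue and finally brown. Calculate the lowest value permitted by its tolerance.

Orange → 3 (first significant figure)
Blue → 6 (second significant figure)
White → 9 (third significant figure)
Blue → ×10^6 multiplier
Brown → ±1% tolerance
369 × 1000000 = 369000000 Ω
Lowest = 369000000 × (1 − 1/100) = 365310000 Ω.

365310000 Ω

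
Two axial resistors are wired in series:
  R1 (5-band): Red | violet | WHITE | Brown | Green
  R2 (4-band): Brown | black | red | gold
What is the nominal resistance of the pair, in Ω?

3790 Ω

R1: red, violet, white → 279; brown ×10 → 2790 Ω.
R2: brown, black → 10; red ×10^2 → 1000 Ω.
Series: 2790 + 1000 = 3790 Ω.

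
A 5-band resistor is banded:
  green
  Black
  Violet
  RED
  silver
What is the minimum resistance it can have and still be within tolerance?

Green → 5 (first significant figure)
Black → 0 (second significant figure)
Violet → 7 (third significant figure)
Red → ×10^2 multiplier
Silver → ±10% tolerance
507 × 100 = 50700 Ω
Minimum = 50700 × (1 − 10/100) = 45630 Ω.

45630 Ω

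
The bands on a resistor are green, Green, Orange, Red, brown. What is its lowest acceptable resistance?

54747 Ω

Green → 5 (first significant figure)
Green → 5 (second significant figure)
Orange → 3 (third significant figure)
Red → ×10^2 multiplier
Brown → ±1% tolerance
553 × 100 = 55300 Ω
Lowest = 55300 × (1 − 1/100) = 54747 Ω.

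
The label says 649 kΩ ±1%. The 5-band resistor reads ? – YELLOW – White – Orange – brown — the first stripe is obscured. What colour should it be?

649000 Ω = 649 × 10^3.
The first band gives digit 6 of the significand, and 6 is blue.

blue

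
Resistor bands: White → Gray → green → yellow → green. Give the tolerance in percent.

±0.5%

The last band, green, is the tolerance band.
Green corresponds to ±0.5%.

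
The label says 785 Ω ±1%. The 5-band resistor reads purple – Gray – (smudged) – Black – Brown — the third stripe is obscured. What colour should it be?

green

785 Ω = 785 × 10^0.
The third band gives digit 5 of the significand, and 5 is green.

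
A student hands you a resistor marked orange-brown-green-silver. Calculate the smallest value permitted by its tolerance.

2790000 Ω

Orange → 3 (first significant figure)
Brown → 1 (second significant figure)
Green → ×10^5 multiplier
Silver → ±10% tolerance
31 × 100000 = 3100000 Ω
Smallest = 3100000 × (1 − 10/100) = 2790000 Ω.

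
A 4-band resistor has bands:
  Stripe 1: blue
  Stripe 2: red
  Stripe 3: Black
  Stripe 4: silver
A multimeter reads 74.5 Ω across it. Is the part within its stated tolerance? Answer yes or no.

Blue → 6 (first significant figure)
Red → 2 (second significant figure)
Black → ×1 multiplier
Silver → ±10% tolerance
62 × 1 = 62 Ω
Allowed range: 55.8 Ω to 68.2 Ω.
74.5 Ω lies outside that range.

no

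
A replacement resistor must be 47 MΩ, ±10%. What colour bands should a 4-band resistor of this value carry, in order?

47000000 Ω = 47 × 10^6.
4 → yellow
7 → violet
Multiplier 10^6 → blue.
±10% tolerance → silver.

yellow, violet, blue, silver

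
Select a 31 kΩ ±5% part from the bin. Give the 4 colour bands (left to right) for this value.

31000 Ω = 31 × 10^3.
3 → orange
1 → brown
Multiplier 10^3 → orange.
±5% tolerance → gold.

orange, brown, orange, gold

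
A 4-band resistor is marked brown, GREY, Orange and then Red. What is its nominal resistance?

Brown → 1 (first significant figure)
Grey → 8 (second significant figure)
Orange → ×10^3 multiplier
18 × 1000 = 18000 Ω

18000 Ω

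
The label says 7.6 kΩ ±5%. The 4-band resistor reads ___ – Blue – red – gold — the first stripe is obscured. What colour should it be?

7600 Ω = 76 × 10^2.
The first band gives digit 7 of the significand, and 7 is violet.

violet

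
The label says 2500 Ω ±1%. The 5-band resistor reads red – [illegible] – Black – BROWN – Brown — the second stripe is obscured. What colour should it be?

2500 Ω = 250 × 10^1.
The second band gives digit 5 of the significand, and 5 is green.

green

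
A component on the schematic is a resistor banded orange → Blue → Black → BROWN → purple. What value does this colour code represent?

3600 Ω

Orange → 3 (first significant figure)
Blue → 6 (second significant figure)
Black → 0 (third significant figure)
Brown → ×10 multiplier
360 × 10 = 3600 Ω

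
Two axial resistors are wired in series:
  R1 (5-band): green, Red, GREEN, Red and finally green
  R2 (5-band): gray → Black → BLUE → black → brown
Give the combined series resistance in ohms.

53306 Ω

R1: green, red, green → 525; red ×10^2 → 52500 Ω.
R2: grey, black, blue → 806; black ×1 → 806 Ω.
Series: 52500 + 806 = 53306 Ω.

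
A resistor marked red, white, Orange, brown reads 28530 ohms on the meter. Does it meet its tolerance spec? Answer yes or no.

Red → 2 (first significant figure)
White → 9 (second significant figure)
Orange → ×10^3 multiplier
Brown → ±1% tolerance
29 × 1000 = 29000 Ω
Allowed range: 28710 Ω to 29290 Ω.
28530 ohms lies outside that range.

no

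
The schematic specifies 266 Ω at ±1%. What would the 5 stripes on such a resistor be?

red, blue, blue, black, brown

266 Ω = 266 × 10^0.
2 → red
6 → blue
6 → blue
Multiplier 10^0 → black.
±1% tolerance → brown.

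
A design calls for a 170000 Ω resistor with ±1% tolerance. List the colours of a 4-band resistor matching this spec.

170000 Ω = 17 × 10^4.
1 → brown
7 → violet
Multiplier 10^4 → yellow.
±1% tolerance → brown.

brown, violet, yellow, brown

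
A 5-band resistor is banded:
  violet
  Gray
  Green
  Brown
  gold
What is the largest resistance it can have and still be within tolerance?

8242.5 Ω

Violet → 7 (first significant figure)
Grey → 8 (second significant figure)
Green → 5 (third significant figure)
Brown → ×10 multiplier
Gold → ±5% tolerance
785 × 10 = 7850 Ω
Largest = 7850 × (1 + 5/100) = 8242.5 Ω.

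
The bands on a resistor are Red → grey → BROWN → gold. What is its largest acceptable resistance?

294 Ω

Red → 2 (first significant figure)
Grey → 8 (second significant figure)
Brown → ×10 multiplier
Gold → ±5% tolerance
28 × 10 = 280 Ω
Largest = 280 × (1 + 5/100) = 294 Ω.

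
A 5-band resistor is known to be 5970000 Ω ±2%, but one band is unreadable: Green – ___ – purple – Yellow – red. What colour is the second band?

5970000 Ω = 597 × 10^4.
The second band gives digit 9 of the significand, and 9 is white.

white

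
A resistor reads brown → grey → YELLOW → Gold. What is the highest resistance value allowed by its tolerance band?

Brown → 1 (first significant figure)
Grey → 8 (second significant figure)
Yellow → ×10^4 multiplier
Gold → ±5% tolerance
18 × 10000 = 180000 Ω
Highest = 180000 × (1 + 5/100) = 189000 Ω.

189000 Ω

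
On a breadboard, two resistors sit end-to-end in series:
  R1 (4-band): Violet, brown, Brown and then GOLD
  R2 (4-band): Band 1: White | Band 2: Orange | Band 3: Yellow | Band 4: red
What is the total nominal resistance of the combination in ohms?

930710 Ω

R1: violet, brown → 71; brown ×10 → 710 Ω.
R2: white, orange → 93; yellow ×10^4 → 930000 Ω.
Series: 710 + 930000 = 930710 Ω.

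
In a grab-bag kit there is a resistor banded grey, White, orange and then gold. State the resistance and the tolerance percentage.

Grey → 8 (first significant figure)
White → 9 (second significant figure)
Orange → ×10^3 multiplier
Gold → ±5% tolerance
89 × 1000 = 89000 Ω

89000 Ω ±5%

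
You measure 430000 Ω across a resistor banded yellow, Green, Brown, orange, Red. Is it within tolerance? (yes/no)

no

Yellow → 4 (first significant figure)
Green → 5 (second significant figure)
Brown → 1 (third significant figure)
Orange → ×10^3 multiplier
Red → ±2% tolerance
451 × 1000 = 451000 Ω
Allowed range: 441980 Ω to 460020 Ω.
430000 Ω lies outside that range.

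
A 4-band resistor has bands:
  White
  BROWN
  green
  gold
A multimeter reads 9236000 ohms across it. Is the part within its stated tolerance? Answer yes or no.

yes

White → 9 (first significant figure)
Brown → 1 (second significant figure)
Green → ×10^5 multiplier
Gold → ±5% tolerance
91 × 100000 = 9100000 Ω
Allowed range: 8645000 Ω to 9555000 Ω.
9236000 ohms lies inside that range.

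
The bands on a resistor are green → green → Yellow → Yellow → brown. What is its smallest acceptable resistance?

5484600 Ω

Green → 5 (first significant figure)
Green → 5 (second significant figure)
Yellow → 4 (third significant figure)
Yellow → ×10^4 multiplier
Brown → ±1% tolerance
554 × 10000 = 5540000 Ω
Smallest = 5540000 × (1 − 1/100) = 5484600 Ω.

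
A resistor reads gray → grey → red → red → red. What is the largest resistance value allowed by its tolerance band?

89964 Ω

Grey → 8 (first significant figure)
Grey → 8 (second significant figure)
Red → 2 (third significant figure)
Red → ×10^2 multiplier
Red → ±2% tolerance
882 × 100 = 88200 Ω
Largest = 88200 × (1 + 2/100) = 89964 Ω.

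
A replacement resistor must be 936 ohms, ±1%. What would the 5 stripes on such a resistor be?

936 Ω = 936 × 10^0.
9 → white
3 → orange
6 → blue
Multiplier 10^0 → black.
±1% tolerance → brown.

white, orange, blue, black, brown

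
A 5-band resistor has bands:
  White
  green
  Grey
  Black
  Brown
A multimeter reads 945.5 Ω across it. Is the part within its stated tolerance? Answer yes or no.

no

White → 9 (first significant figure)
Green → 5 (second significant figure)
Grey → 8 (third significant figure)
Black → ×1 multiplier
Brown → ±1% tolerance
958 × 1 = 958 Ω
Allowed range: 948.42 Ω to 967.58 Ω.
945.5 Ω lies outside that range.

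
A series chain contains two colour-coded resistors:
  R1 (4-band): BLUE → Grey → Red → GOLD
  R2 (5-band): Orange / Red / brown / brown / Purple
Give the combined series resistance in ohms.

10010 Ω

R1: blue, grey → 68; red ×10^2 → 6800 Ω.
R2: orange, red, brown → 321; brown ×10 → 3210 Ω.
Series: 6800 + 3210 = 10010 Ω.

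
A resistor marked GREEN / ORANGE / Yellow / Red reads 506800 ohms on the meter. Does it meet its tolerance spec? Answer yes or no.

Green → 5 (first significant figure)
Orange → 3 (second significant figure)
Yellow → ×10^4 multiplier
Red → ±2% tolerance
53 × 10000 = 530000 Ω
Allowed range: 519400 Ω to 540600 Ω.
506800 ohms lies outside that range.

no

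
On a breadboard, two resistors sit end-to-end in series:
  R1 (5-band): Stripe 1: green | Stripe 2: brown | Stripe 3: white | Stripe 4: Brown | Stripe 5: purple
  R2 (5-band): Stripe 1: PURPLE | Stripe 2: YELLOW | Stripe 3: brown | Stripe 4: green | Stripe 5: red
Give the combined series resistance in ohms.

74105190 Ω

R1: green, brown, white → 519; brown ×10 → 5190 Ω.
R2: violet, yellow, brown → 741; green ×10^5 → 74100000 Ω.
Series: 5190 + 74100000 = 74105190 Ω.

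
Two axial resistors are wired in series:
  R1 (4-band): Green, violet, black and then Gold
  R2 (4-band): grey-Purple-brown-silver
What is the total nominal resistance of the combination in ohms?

R1: green, violet → 57; black ×1 → 57 Ω.
R2: grey, violet → 87; brown ×10 → 870 Ω.
Series: 57 + 870 = 927 Ω.

927 Ω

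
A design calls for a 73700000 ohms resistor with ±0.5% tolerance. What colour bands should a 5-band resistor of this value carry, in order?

violet, orange, violet, green, green

73700000 Ω = 737 × 10^5.
7 → violet
3 → orange
7 → violet
Multiplier 10^5 → green.
±0.5% tolerance → green.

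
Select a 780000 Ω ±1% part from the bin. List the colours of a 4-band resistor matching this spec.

violet, grey, yellow, brown

780000 Ω = 78 × 10^4.
7 → violet
8 → grey
Multiplier 10^4 → yellow.
±1% tolerance → brown.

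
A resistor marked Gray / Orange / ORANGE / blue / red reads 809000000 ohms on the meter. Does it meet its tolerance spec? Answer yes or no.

no

Grey → 8 (first significant figure)
Orange → 3 (second significant figure)
Orange → 3 (third significant figure)
Blue → ×10^6 multiplier
Red → ±2% tolerance
833 × 1000000 = 833000000 Ω
Allowed range: 816340000 Ω to 849660000 Ω.
809000000 ohms lies outside that range.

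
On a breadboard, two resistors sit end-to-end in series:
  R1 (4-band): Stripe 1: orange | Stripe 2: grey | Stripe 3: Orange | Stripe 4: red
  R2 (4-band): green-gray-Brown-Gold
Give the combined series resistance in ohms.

38580 Ω

R1: orange, grey → 38; orange ×10^3 → 38000 Ω.
R2: green, grey → 58; brown ×10 → 580 Ω.
Series: 38000 + 580 = 38580 Ω.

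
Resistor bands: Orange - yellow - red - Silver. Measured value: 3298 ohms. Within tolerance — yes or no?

yes

Orange → 3 (first significant figure)
Yellow → 4 (second significant figure)
Red → ×10^2 multiplier
Silver → ±10% tolerance
34 × 100 = 3400 Ω
Allowed range: 3060 Ω to 3740 Ω.
3298 ohms lies inside that range.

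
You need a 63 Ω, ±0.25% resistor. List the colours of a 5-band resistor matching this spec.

63 Ω = 630 × 10^-1.
6 → blue
3 → orange
0 → black
Multiplier 10^-1 → gold.
±0.25% tolerance → blue.

blue, orange, black, gold, blue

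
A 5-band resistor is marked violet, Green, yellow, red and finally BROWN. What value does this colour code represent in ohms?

75400 Ω

Violet → 7 (first significant figure)
Green → 5 (second significant figure)
Yellow → 4 (third significant figure)
Red → ×10^2 multiplier
754 × 100 = 75400 Ω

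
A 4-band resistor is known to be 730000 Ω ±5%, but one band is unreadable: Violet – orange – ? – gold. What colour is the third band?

730000 Ω = 73 × 10^4.
The third band is the multiplier, 10^4, which is yellow.

yellow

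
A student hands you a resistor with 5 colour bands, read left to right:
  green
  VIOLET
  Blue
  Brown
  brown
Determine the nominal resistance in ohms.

5760 Ω

Green → 5 (first significant figure)
Violet → 7 (second significant figure)
Blue → 6 (third significant figure)
Brown → ×10 multiplier
576 × 10 = 5760 Ω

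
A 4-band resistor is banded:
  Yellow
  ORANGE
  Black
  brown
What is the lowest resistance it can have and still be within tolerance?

Yellow → 4 (first significant figure)
Orange → 3 (second significant figure)
Black → ×1 multiplier
Brown → ±1% tolerance
43 × 1 = 43 Ω
Lowest = 43 × (1 − 1/100) = 42.57 Ω.

42.57 Ω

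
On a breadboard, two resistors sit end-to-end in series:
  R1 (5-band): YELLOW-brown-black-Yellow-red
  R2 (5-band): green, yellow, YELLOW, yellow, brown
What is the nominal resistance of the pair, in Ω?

9540000 Ω

R1: yellow, brown, black → 410; yellow ×10^4 → 4100000 Ω.
R2: green, yellow, yellow → 544; yellow ×10^4 → 5440000 Ω.
Series: 4100000 + 5440000 = 9540000 Ω.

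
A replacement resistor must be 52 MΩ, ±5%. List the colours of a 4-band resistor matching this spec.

green, red, blue, gold

52000000 Ω = 52 × 10^6.
5 → green
2 → red
Multiplier 10^6 → blue.
±5% tolerance → gold.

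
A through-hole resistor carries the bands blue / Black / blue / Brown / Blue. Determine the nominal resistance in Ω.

Blue → 6 (first significant figure)
Black → 0 (second significant figure)
Blue → 6 (third significant figure)
Brown → ×10 multiplier
606 × 10 = 6060 Ω

6060 Ω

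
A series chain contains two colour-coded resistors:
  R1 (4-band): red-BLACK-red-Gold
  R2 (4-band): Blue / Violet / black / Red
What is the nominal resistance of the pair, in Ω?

2067 Ω

R1: red, black → 20; red ×10^2 → 2000 Ω.
R2: blue, violet → 67; black ×1 → 67 Ω.
Series: 2000 + 67 = 2067 Ω.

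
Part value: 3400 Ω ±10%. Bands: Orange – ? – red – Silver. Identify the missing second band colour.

3400 Ω = 34 × 10^2.
The second band gives digit 4 of the significand, and 4 is yellow.

yellow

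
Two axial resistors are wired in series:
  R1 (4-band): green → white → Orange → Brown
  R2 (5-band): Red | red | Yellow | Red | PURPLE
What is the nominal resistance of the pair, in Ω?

R1: green, white → 59; orange ×10^3 → 59000 Ω.
R2: red, red, yellow → 224; red ×10^2 → 22400 Ω.
Series: 59000 + 22400 = 81400 Ω.

81400 Ω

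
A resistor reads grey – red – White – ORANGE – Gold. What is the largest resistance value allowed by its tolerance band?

870450 Ω

Grey → 8 (first significant figure)
Red → 2 (second significant figure)
White → 9 (third significant figure)
Orange → ×10^3 multiplier
Gold → ±5% tolerance
829 × 1000 = 829000 Ω
Largest = 829000 × (1 + 5/100) = 870450 Ω.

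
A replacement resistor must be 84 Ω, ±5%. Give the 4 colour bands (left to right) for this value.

grey, yellow, black, gold

84 Ω = 84 × 10^0.
8 → grey
4 → yellow
Multiplier 10^0 → black.
±5% tolerance → gold.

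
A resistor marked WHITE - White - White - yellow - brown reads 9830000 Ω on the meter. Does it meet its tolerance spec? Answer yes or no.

no

White → 9 (first significant figure)
White → 9 (second significant figure)
White → 9 (third significant figure)
Yellow → ×10^4 multiplier
Brown → ±1% tolerance
999 × 10000 = 9990000 Ω
Allowed range: 9890100 Ω to 10089900 Ω.
9830000 Ω lies outside that range.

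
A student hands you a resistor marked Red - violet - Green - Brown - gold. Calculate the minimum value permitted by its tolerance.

Red → 2 (first significant figure)
Violet → 7 (second significant figure)
Green → 5 (third significant figure)
Brown → ×10 multiplier
Gold → ±5% tolerance
275 × 10 = 2750 Ω
Minimum = 2750 × (1 − 5/100) = 2612.5 Ω.

2612.5 Ω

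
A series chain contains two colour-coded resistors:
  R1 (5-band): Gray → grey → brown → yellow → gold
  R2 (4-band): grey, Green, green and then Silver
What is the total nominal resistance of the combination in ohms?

17310000 Ω

R1: grey, grey, brown → 881; yellow ×10^4 → 8810000 Ω.
R2: grey, green → 85; green ×10^5 → 8500000 Ω.
Series: 8810000 + 8500000 = 17310000 Ω.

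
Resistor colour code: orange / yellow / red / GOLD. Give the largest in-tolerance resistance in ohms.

Orange → 3 (first significant figure)
Yellow → 4 (second significant figure)
Red → ×10^2 multiplier
Gold → ±5% tolerance
34 × 100 = 3400 Ω
Largest = 3400 × (1 + 5/100) = 3570 Ω.

3570 Ω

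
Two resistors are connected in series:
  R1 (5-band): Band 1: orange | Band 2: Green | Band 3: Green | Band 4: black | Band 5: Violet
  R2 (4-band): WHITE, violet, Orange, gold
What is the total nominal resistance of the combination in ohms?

R1: orange, green, green → 355; black ×1 → 355 Ω.
R2: white, violet → 97; orange ×10^3 → 97000 Ω.
Series: 355 + 97000 = 97355 Ω.

97355 Ω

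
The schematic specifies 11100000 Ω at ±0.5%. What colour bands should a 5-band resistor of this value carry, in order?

brown, brown, brown, green, green

11100000 Ω = 111 × 10^5.
1 → brown
1 → brown
1 → brown
Multiplier 10^5 → green.
±0.5% tolerance → green.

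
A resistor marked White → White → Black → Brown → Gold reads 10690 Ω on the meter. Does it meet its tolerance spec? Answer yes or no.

no

White → 9 (first significant figure)
White → 9 (second significant figure)
Black → 0 (third significant figure)
Brown → ×10 multiplier
Gold → ±5% tolerance
990 × 10 = 9900 Ω
Allowed range: 9405 Ω to 10395 Ω.
10690 Ω lies outside that range.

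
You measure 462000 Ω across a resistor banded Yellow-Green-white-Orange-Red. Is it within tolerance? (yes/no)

yes

Yellow → 4 (first significant figure)
Green → 5 (second significant figure)
White → 9 (third significant figure)
Orange → ×10^3 multiplier
Red → ±2% tolerance
459 × 1000 = 459000 Ω
Allowed range: 449820 Ω to 468180 Ω.
462000 Ω lies inside that range.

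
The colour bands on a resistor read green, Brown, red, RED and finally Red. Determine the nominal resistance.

51200 Ω

Green → 5 (first significant figure)
Brown → 1 (second significant figure)
Red → 2 (third significant figure)
Red → ×10^2 multiplier
512 × 100 = 51200 Ω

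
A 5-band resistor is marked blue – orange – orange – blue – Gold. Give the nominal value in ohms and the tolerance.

Blue → 6 (first significant figure)
Orange → 3 (second significant figure)
Orange → 3 (third significant figure)
Blue → ×10^6 multiplier
Gold → ±5% tolerance
633 × 1000000 = 633000000 Ω

633000000 Ω ±5%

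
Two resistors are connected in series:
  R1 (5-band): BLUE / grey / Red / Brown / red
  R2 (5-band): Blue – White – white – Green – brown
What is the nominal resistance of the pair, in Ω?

69906820 Ω

R1: blue, grey, red → 682; brown ×10 → 6820 Ω.
R2: blue, white, white → 699; green ×10^5 → 69900000 Ω.
Series: 6820 + 69900000 = 69906820 Ω.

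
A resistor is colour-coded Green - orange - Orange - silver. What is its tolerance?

The last band, silver, is the tolerance band.
Silver corresponds to ±10%.

±10%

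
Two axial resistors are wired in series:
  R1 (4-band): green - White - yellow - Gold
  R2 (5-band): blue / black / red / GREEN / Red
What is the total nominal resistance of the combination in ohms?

60790000 Ω

R1: green, white → 59; yellow ×10^4 → 590000 Ω.
R2: blue, black, red → 602; green ×10^5 → 60200000 Ω.
Series: 590000 + 60200000 = 60790000 Ω.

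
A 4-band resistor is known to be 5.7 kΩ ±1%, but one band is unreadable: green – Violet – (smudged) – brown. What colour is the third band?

5700 Ω = 57 × 10^2.
The third band is the multiplier, 10^2, which is red.

red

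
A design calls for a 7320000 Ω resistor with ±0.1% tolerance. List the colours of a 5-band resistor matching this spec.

7320000 Ω = 732 × 10^4.
7 → violet
3 → orange
2 → red
Multiplier 10^4 → yellow.
±0.1% tolerance → violet.

violet, orange, red, yellow, violet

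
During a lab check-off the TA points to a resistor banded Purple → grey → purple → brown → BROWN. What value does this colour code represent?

7870 Ω

Violet → 7 (first significant figure)
Grey → 8 (second significant figure)
Violet → 7 (third significant figure)
Brown → ×10 multiplier
787 × 10 = 7870 Ω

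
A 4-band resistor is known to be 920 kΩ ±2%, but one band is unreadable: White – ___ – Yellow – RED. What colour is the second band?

red

920000 Ω = 92 × 10^4.
The second band gives digit 2 of the significand, and 2 is red.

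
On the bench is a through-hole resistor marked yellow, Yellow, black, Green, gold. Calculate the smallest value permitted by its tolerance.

41800000 Ω

Yellow → 4 (first significant figure)
Yellow → 4 (second significant figure)
Black → 0 (third significant figure)
Green → ×10^5 multiplier
Gold → ±5% tolerance
440 × 100000 = 44000000 Ω
Smallest = 44000000 × (1 − 5/100) = 41800000 Ω.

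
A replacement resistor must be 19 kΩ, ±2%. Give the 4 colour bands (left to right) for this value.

19000 Ω = 19 × 10^3.
1 → brown
9 → white
Multiplier 10^3 → orange.
±2% tolerance → red.

brown, white, orange, red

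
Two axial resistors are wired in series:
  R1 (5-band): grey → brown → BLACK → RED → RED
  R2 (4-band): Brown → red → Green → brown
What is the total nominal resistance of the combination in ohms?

1281000 Ω

R1: grey, brown, black → 810; red ×10^2 → 81000 Ω.
R2: brown, red → 12; green ×10^5 → 1200000 Ω.
Series: 81000 + 1200000 = 1281000 Ω.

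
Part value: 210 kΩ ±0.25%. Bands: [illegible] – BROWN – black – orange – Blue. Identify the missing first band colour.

210000 Ω = 210 × 10^3.
The first band gives digit 2 of the significand, and 2 is red.

red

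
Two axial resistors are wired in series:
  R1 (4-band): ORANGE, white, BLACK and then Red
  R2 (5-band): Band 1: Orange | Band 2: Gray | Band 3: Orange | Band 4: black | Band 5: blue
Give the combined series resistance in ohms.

R1: orange, white → 39; black ×1 → 39 Ω.
R2: orange, grey, orange → 383; black ×1 → 383 Ω.
Series: 39 + 383 = 422 Ω.

422 Ω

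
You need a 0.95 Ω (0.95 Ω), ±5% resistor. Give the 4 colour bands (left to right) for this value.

0.95 Ω = 95 × 10^-2.
9 → white
5 → green
Multiplier 10^-2 → silver.
±5% tolerance → gold.

white, green, silver, gold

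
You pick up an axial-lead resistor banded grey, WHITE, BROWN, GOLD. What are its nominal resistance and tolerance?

Grey → 8 (first significant figure)
White → 9 (second significant figure)
Brown → ×10 multiplier
Gold → ±5% tolerance
89 × 10 = 890 Ω

890 Ω ±5%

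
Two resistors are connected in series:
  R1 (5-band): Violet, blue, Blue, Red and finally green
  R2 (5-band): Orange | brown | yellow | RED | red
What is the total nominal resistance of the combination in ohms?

108000 Ω

R1: violet, blue, blue → 766; red ×10^2 → 76600 Ω.
R2: orange, brown, yellow → 314; red ×10^2 → 31400 Ω.
Series: 76600 + 31400 = 108000 Ω.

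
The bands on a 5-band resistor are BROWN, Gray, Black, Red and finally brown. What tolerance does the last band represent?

±1%

The last band, brown, is the tolerance band.
Brown corresponds to ±1%.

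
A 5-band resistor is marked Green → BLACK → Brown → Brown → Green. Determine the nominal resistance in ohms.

Green → 5 (first significant figure)
Black → 0 (second significant figure)
Brown → 1 (third significant figure)
Brown → ×10 multiplier
501 × 10 = 5010 Ω

5010 Ω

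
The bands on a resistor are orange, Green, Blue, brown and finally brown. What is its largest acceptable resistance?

Orange → 3 (first significant figure)
Green → 5 (second significant figure)
Blue → 6 (third significant figure)
Brown → ×10 multiplier
Brown → ±1% tolerance
356 × 10 = 3560 Ω
Largest = 3560 × (1 + 1/100) = 3595.6 Ω.

3595.6 Ω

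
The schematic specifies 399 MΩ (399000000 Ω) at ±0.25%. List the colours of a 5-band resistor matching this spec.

orange, white, white, blue, blue

399000000 Ω = 399 × 10^6.
3 → orange
9 → white
9 → white
Multiplier 10^6 → blue.
±0.25% tolerance → blue.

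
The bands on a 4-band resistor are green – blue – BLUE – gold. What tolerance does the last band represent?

The last band, gold, is the tolerance band.
Gold corresponds to ±5%.

±5%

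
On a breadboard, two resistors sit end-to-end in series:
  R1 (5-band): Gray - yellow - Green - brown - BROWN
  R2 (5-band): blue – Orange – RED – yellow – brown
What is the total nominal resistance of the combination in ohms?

6328450 Ω

R1: grey, yellow, green → 845; brown ×10 → 8450 Ω.
R2: blue, orange, red → 632; yellow ×10^4 → 6320000 Ω.
Series: 8450 + 6320000 = 6328450 Ω.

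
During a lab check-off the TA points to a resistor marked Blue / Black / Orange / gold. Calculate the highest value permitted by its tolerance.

63000 Ω

Blue → 6 (first significant figure)
Black → 0 (second significant figure)
Orange → ×10^3 multiplier
Gold → ±5% tolerance
60 × 1000 = 60000 Ω
Highest = 60000 × (1 + 5/100) = 63000 Ω.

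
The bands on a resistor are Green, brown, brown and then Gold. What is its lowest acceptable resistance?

484.5 Ω

Green → 5 (first significant figure)
Brown → 1 (second significant figure)
Brown → ×10 multiplier
Gold → ±5% tolerance
51 × 10 = 510 Ω
Lowest = 510 × (1 − 5/100) = 484.5 Ω.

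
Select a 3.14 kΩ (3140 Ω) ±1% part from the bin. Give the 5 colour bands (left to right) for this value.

3140 Ω = 314 × 10^1.
3 → orange
1 → brown
4 → yellow
Multiplier 10^1 → brown.
±1% tolerance → brown.

orange, brown, yellow, brown, brown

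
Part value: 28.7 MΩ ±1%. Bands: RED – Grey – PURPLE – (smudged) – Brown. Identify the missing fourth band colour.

28700000 Ω = 287 × 10^5.
The fourth band is the multiplier, 10^5, which is green.

green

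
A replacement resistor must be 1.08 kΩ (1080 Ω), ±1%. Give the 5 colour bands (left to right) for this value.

brown, black, grey, brown, brown

1080 Ω = 108 × 10^1.
1 → brown
0 → black
8 → grey
Multiplier 10^1 → brown.
±1% tolerance → brown.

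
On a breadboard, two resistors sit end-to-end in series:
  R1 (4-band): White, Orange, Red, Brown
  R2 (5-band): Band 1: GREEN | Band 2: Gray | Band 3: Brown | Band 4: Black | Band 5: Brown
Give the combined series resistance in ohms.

9881 Ω

R1: white, orange → 93; red ×10^2 → 9300 Ω.
R2: green, grey, brown → 581; black ×1 → 581 Ω.
Series: 9300 + 581 = 9881 Ω.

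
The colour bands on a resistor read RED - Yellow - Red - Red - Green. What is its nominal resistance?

24200 Ω

Red → 2 (first significant figure)
Yellow → 4 (second significant figure)
Red → 2 (third significant figure)
Red → ×10^2 multiplier
242 × 100 = 24200 Ω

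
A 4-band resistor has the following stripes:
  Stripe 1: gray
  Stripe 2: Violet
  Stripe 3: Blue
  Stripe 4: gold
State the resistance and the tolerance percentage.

Grey → 8 (first significant figure)
Violet → 7 (second significant figure)
Blue → ×10^6 multiplier
Gold → ±5% tolerance
87 × 1000000 = 87000000 Ω

87000000 Ω ±5%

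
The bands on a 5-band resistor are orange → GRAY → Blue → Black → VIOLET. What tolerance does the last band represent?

The last band, violet, is the tolerance band.
Violet corresponds to ±0.1%.

±0.1%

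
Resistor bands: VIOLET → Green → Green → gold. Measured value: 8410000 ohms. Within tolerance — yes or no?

no

Violet → 7 (first significant figure)
Green → 5 (second significant figure)
Green → ×10^5 multiplier
Gold → ±5% tolerance
75 × 100000 = 7500000 Ω
Allowed range: 7125000 Ω to 7875000 Ω.
8410000 ohms lies outside that range.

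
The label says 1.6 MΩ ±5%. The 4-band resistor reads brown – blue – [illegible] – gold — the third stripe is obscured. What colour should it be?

green

1600000 Ω = 16 × 10^5.
The third band is the multiplier, 10^5, which is green.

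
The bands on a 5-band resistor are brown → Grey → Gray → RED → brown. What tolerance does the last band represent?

The last band, brown, is the tolerance band.
Brown corresponds to ±1%.

±1%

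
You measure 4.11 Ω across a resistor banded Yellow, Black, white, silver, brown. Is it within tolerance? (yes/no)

Yellow → 4 (first significant figure)
Black → 0 (second significant figure)
White → 9 (third significant figure)
Silver → ×0.01 multiplier
Brown → ±1% tolerance
409 × 0.01 = 4.09 Ω
Allowed range: 4.0491 Ω to 4.1309 Ω.
4.11 Ω lies inside that range.

yes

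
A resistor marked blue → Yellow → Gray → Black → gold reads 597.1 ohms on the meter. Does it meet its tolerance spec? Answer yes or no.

no

Blue → 6 (first significant figure)
Yellow → 4 (second significant figure)
Grey → 8 (third significant figure)
Black → ×1 multiplier
Gold → ±5% tolerance
648 × 1 = 648 Ω
Allowed range: 615.6 Ω to 680.4 Ω.
597.1 ohms lies outside that range.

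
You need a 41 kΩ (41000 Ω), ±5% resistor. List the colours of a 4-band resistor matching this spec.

41000 Ω = 41 × 10^3.
4 → yellow
1 → brown
Multiplier 10^3 → orange.
±5% tolerance → gold.

yellow, brown, orange, gold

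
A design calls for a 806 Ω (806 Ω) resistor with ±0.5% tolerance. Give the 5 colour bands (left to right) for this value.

grey, black, blue, black, green

806 Ω = 806 × 10^0.
8 → grey
0 → black
6 → blue
Multiplier 10^0 → black.
±0.5% tolerance → green.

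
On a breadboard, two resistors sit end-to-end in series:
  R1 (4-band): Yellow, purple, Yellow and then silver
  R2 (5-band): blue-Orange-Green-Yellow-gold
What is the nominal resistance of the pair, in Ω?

R1: yellow, violet → 47; yellow ×10^4 → 470000 Ω.
R2: blue, orange, green → 635; yellow ×10^4 → 6350000 Ω.
Series: 470000 + 6350000 = 6820000 Ω.

6820000 Ω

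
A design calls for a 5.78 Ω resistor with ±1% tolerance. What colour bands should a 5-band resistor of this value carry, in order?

5.78 Ω = 578 × 10^-2.
5 → green
7 → violet
8 → grey
Multiplier 10^-2 → silver.
±1% tolerance → brown.

green, violet, grey, silver, brown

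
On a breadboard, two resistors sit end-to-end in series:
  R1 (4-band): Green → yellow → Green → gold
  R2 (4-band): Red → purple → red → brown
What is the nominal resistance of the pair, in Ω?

R1: green, yellow → 54; green ×10^5 → 5400000 Ω.
R2: red, violet → 27; red ×10^2 → 2700 Ω.
Series: 5400000 + 2700 = 5402700 Ω.

5402700 Ω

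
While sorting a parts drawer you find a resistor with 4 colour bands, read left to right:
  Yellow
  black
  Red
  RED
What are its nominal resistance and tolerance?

4000 Ω ±2%

Yellow → 4 (first significant figure)
Black → 0 (second significant figure)
Red → ×10^2 multiplier
Red → ±2% tolerance
40 × 100 = 4000 Ω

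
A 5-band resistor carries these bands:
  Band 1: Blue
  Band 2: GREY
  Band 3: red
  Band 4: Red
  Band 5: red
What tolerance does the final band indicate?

The last band, red, is the tolerance band.
Red corresponds to ±2%.

±2%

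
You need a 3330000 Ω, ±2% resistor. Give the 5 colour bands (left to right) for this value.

orange, orange, orange, yellow, red

3330000 Ω = 333 × 10^4.
3 → orange
3 → orange
3 → orange
Multiplier 10^4 → yellow.
±2% tolerance → red.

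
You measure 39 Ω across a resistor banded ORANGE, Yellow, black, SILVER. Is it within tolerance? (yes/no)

Orange → 3 (first significant figure)
Yellow → 4 (second significant figure)
Black → ×1 multiplier
Silver → ±10% tolerance
34 × 1 = 34 Ω
Allowed range: 30.6 Ω to 37.4 Ω.
39 Ω lies outside that range.

no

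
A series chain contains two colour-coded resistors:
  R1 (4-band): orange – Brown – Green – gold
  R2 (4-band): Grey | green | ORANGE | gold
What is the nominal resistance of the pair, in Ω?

3185000 Ω

R1: orange, brown → 31; green ×10^5 → 3100000 Ω.
R2: grey, green → 85; orange ×10^3 → 85000 Ω.
Series: 3100000 + 85000 = 3185000 Ω.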